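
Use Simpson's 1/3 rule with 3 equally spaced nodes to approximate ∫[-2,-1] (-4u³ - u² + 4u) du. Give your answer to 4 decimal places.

6.6667

h = (-1 − (-2))/2 = 0.5.
Nodes u₀,…,u₂ = -2, -1.5, -1.
f(u) = -4u³ - u² + 4u: f₀=20, f₁=5.25, f₂=-1.
(h/3)·[f₀ + 4f₁ + f₂] = 0.166667·(40) = 6.6667.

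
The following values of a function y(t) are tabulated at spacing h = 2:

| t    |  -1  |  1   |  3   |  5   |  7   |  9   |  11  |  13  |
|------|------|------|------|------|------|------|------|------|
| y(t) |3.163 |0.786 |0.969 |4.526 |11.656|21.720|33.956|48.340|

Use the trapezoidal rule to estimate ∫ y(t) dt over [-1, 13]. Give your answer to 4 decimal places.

198.7290

h = 2, n = 7.
(h/2)·[y₀ + 2y₁ + 2y₂ + 2y₃ + 2y₄ + 2y₅ + 2y₆ + y₇] = 1·(198.729) = 198.7290.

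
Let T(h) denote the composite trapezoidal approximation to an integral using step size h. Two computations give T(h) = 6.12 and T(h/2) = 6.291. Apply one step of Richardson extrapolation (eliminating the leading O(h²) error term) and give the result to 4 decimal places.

R = (4·T(h/2) − T(h)) / 3 = (4·6.291 − 6.12)/3 = (19.044)/3 = 6.3480.

6.3480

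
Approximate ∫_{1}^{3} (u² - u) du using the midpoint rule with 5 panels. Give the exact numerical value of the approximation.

h = (3 − 1)/5 = 0.4.
Midpoints m₁,…,m₅ = 1.2, 1.6, 2, 2.4, 2.8.
f(m₁)=0.24, f(m₂)=0.96, f(m₃)=2, f(m₄)=3.36, f(m₅)=5.04.
h·[f(m₁) + f(m₂) + f(m₃) + f(m₄) + f(m₅)] = 0.4·(11.6) = 4.64.

4.64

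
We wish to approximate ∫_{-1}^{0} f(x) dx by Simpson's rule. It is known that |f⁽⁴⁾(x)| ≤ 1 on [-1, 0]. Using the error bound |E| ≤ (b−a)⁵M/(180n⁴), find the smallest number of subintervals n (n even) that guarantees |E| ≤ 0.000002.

8

Need 1/(180n⁴) ≤ 0.000002.
n⁴ ≥ 1/(180·0.000002) = 2777.78 ⇒ n ≥ 7.2598, so the smallest even n is 8. (n must be even for Simpson's rule.)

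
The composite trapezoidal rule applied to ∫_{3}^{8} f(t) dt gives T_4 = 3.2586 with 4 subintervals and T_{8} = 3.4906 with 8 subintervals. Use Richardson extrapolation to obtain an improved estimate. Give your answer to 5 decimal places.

3.56793

R = (4·T_{8} − T_4) / 3 = (4·3.4906 − 3.2586)/3 = (10.7038)/3 = 3.56793.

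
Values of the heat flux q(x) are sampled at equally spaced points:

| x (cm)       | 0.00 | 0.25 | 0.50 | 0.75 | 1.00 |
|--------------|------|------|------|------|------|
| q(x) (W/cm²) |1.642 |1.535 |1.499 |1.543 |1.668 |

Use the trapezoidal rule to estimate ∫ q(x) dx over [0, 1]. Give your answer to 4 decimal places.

1.5580

h = 0.25, n = 4.
(h/2)·[y₀ + 2y₁ + 2y₂ + 2y₃ + y₄] = 0.125·(12.464) = 1.5580.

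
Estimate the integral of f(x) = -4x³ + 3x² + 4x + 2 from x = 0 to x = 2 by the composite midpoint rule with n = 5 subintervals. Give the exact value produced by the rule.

4.24

h = (2 − 0)/5 = 0.4.
Midpoints m₁,…,m₅ = 0.2, 0.6, 1, 1.4, 1.8.
f(m₁)=2.888, f(m₂)=4.616, f(m₃)=5, f(m₄)=2.504, f(m₅)=-4.408.
h·[f(m₁) + f(m₂) + f(m₃) + f(m₄) + f(m₅)] = 0.4·(10.6) = 4.24.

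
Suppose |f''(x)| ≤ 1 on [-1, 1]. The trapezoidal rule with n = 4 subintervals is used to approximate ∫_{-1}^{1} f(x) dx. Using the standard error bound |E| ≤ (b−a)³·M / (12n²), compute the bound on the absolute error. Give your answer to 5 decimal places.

0.04167

|E| ≤ (2)³·1 / (12·4²) = 8/192 = 0.04167.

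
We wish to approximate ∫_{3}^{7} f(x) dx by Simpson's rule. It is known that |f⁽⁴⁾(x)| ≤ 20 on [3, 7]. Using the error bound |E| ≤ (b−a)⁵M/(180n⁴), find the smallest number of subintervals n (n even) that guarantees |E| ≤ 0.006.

12

Need 20480/(180n⁴) ≤ 0.006.
n⁴ ≥ 20480/(180·0.006) = 18963 ⇒ n ≥ 11.7348, so the smallest even n is 12. (n must be even for Simpson's rule.)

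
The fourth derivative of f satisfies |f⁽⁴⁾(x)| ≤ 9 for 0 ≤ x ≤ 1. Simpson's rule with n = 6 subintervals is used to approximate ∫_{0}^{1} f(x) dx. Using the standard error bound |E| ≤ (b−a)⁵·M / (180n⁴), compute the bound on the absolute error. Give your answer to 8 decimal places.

0.00003858

|E| ≤ (1)⁵·9 / (180·6⁴) = 9/233280 = 0.00003858.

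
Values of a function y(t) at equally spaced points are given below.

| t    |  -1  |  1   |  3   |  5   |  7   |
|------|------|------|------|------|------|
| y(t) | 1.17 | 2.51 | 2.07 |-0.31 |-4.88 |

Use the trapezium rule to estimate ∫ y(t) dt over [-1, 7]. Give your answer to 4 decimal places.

4.8300

h = 2, n = 4.
(h/2)·[y₀ + 2y₁ + 2y₂ + 2y₃ + y₄] = 1·(4.83) = 4.8300.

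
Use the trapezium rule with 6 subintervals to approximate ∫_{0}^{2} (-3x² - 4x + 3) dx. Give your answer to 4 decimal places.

h = (2 − 0)/6 = 0.333333.
Nodes x₀,…,x₆ = 0, 0.333333, 0.666667, 1, 1.333333, 1.666667, 2.
f(x) = -3x² - 4x + 3: f₀=3, f₁=1.333333, f₂=-1, f₃=-4, f₄=-7.666667, f₅=-12, f₆=-17.
(h/2)·[f₀ + 2f₁ + 2f₂ + 2f₃ + 2f₄ + 2f₅ + f₆] = 0.166667·(-60.666667) = -10.1111.

-10.1111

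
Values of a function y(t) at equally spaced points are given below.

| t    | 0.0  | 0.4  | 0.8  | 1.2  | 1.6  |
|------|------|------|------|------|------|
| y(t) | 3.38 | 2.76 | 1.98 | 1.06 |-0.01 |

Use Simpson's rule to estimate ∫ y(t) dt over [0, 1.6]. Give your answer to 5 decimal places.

3.01467

h = 0.4, n = 4.
(h/3)·[y₀ + 4y₁ + 2y₂ + 4y₃ + y₄] = 0.133333·(22.61) = 3.01467.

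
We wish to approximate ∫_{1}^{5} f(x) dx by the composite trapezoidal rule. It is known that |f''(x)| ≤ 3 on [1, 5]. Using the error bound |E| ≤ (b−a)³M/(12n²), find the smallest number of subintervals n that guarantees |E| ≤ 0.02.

29

Need 192/(12n²) ≤ 0.02.
n² ≥ 192/(12·0.02) = 800 ⇒ n ≥ 28.2843, so the smallest n is 29.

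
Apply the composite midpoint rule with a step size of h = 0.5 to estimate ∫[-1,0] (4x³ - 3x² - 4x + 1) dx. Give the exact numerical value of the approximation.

h = (0 − (-1))/2 = 0.5.
Midpoints m₁,…,m₂ = -0.75, -0.25.
f(m₁)=0.625, f(m₂)=1.75.
h·[f(m₁) + f(m₂)] = 0.5·(2.375) = 1.1875.

1.1875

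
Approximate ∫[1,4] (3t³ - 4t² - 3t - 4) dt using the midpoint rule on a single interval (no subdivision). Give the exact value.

M = (b−a)·f(2.5) = 3·(10.375) = 31.125.

31.125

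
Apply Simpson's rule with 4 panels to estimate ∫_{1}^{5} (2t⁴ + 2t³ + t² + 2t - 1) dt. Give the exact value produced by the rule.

1624

h = (5 − 1)/4 = 1.
Nodes t₀,…,t₄ = 1, 2, 3, 4, 5.
f(t) = 2t⁴ + 2t³ + t² + 2t - 1: f₀=6, f₁=55, f₂=230, f₃=663, f₄=1534.
(h/3)·[f₀ + 4f₁ + 2f₂ + 4f₃ + f₄] = 0.333333·(4872) = 1624.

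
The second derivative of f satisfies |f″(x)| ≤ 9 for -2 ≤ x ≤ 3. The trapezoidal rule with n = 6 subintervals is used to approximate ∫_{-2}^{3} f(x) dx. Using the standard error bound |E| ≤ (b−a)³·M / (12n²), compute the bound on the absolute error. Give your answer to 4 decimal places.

2.6042

|E| ≤ (5)³·9 / (12·6²) = 1125/432 = 2.6042.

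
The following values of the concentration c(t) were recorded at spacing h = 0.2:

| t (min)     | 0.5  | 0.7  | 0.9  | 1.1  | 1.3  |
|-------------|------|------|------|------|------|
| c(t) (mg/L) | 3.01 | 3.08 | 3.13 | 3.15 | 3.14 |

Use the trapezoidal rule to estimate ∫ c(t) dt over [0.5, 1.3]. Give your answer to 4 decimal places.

2.4870

h = 0.2, n = 4.
(h/2)·[y₀ + 2y₁ + 2y₂ + 2y₃ + y₄] = 0.1·(24.87) = 2.4870.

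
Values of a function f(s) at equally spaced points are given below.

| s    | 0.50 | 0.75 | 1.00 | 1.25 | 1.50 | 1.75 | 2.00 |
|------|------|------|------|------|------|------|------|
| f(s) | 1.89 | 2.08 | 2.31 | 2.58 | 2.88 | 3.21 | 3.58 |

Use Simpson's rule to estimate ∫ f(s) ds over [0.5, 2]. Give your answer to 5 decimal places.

3.94417

h = 0.25, n = 6.
(h/3)·[y₀ + 4y₁ + 2y₂ + 4y₃ + 2y₄ + 4y₅ + y₆] = 0.083333·(47.33) = 3.94417.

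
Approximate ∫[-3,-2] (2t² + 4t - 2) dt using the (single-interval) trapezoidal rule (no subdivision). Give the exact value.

1

T = (b−a)/2 · [f(-3) + f(-2)] = 0.5·[4 + (-2)] = 1.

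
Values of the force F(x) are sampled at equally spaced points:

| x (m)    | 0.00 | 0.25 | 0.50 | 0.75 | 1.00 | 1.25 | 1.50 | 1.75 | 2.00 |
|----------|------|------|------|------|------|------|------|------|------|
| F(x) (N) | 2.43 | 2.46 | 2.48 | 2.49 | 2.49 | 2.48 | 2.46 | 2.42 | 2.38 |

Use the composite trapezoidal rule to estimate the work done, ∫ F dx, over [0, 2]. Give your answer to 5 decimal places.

4.92125

h = 0.25, n = 8.
(h/2)·[y₀ + 2y₁ + 2y₂ + 2y₃ + 2y₄ + 2y₅ + 2y₆ + 2y₇ + y₈] = 0.125·(39.37) = 4.92125.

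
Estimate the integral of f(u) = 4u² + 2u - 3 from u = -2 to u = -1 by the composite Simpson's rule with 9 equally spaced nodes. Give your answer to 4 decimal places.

h = (-1 − (-2))/8 = 0.125.
Nodes u₀,…,u₈ = -2, -1.875, -1.75, -1.625, -1.5, -1.375, -1.25, -1.125, -1.
f(u) = 4u² + 2u - 3: f₀=9, f₁=7.3125, f₂=5.75, f₃=4.3125, f₄=3, f₅=1.8125, f₆=0.75, f₇=-0.1875, f₈=-1.
(h/3)·[f₀ + 4f₁ + 2f₂ + 4f₃ + 2f₄ + 4f₅ + 2f₆ + 4f₇ + f₈] = 0.041667·(80) = 3.3333.

3.3333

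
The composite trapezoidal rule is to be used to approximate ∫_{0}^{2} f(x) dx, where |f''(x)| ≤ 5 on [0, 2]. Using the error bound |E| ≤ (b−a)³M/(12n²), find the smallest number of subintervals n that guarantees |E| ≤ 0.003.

Need 40/(12n²) ≤ 0.003.
n² ≥ 40/(12·0.003) = 1111.11 ⇒ n ≥ 33.3333, so the smallest n is 34.

34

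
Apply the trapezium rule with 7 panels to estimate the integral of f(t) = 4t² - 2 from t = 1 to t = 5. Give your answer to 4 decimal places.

h = (5 − 1)/7 = 0.571429.
Nodes t₀,…,t₇ = 1, 1.571429, 2.142857, 2.714286, 3.285714, 3.857143, 4.428571, 5.
f(t) = 4t² - 2: f₀=2, f₁=7.877551, f₂=16.367347, f₃=27.469388, f₄=41.183673, f₅=57.510204, f₆=76.448980, f₇=98.
(h/2)·[f₀ + 2f₁ + 2f₂ + 2f₃ + 2f₄ + 2f₅ + 2f₆ + f₇] = 0.285714·(553.714286) = 158.2041.

158.2041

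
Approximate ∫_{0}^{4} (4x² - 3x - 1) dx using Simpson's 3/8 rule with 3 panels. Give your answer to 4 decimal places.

57.3333

h = (4 − 0)/3 = 1.333333.
Nodes x₀,…,x₃ = 0, 1.333333, 2.666667, 4.
f(x) = 4x² - 3x - 1: f₀=-1, f₁=2.111111, f₂=19.444444, f₃=51.
(3h/8)·[f₀ + 3f₁ + 3f₂ + f₃] = 0.5·(114.666667) = 57.3333.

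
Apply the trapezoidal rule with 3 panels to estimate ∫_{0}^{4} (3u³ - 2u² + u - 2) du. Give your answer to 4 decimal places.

168.2963

h = (4 − 0)/3 = 1.333333.
Nodes u₀,…,u₃ = 0, 1.333333, 2.666667, 4.
f(u) = 3u³ - 2u² + u - 2: f₀=-2, f₁=2.888889, f₂=43.333333, f₃=162.
(h/2)·[f₀ + 2f₁ + 2f₂ + f₃] = 0.666667·(252.444444) = 168.2963.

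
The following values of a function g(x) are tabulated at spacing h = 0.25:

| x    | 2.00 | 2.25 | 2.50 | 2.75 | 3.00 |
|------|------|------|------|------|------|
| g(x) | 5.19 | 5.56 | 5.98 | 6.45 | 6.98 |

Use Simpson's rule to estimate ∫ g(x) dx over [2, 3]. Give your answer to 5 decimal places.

h = 0.25, n = 4.
(h/3)·[y₀ + 4y₁ + 2y₂ + 4y₃ + y₄] = 0.083333·(72.17) = 6.01417.

6.01417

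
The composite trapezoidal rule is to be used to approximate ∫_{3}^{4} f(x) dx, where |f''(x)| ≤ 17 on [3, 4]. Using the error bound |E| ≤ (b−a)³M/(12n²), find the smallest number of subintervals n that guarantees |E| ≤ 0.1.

4

Need 17/(12n²) ≤ 0.1.
n² ≥ 17/(12·0.1) = 14.1667 ⇒ n ≥ 3.7639, so the smallest n is 4.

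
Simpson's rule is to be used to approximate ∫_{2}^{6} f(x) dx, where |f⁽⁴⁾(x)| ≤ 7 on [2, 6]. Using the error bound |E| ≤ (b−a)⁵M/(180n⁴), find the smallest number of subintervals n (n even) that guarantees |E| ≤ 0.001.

16

Need 7168/(180n⁴) ≤ 0.001.
n⁴ ≥ 7168/(180·0.001) = 39822.2 ⇒ n ≥ 14.1264, so the smallest even n is 16. (n must be even for Simpson's rule.)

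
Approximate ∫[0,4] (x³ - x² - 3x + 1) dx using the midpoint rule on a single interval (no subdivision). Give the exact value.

-4

M = (b−a)·f(2) = 4·(-1) = -4.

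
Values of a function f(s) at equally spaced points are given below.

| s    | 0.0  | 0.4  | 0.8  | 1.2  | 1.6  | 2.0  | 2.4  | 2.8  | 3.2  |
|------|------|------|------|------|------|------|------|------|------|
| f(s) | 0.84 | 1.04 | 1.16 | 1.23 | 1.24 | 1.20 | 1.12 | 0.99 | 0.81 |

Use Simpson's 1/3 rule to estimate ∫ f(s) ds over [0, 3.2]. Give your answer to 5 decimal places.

h = 0.4, n = 8.
(h/3)·[y₀ + 4y₁ + 2y₂ + 4y₃ + 2y₄ + 4y₅ + 2y₆ + 4y₇ + y₈] = 0.133333·(26.53) = 3.53733.

3.53733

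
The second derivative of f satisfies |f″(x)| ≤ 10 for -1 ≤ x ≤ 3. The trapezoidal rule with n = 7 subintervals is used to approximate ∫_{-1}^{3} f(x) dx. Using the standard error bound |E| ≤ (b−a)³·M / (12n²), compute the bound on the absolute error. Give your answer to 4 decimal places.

1.0884

|E| ≤ (4)³·10 / (12·7²) = 640/588 = 1.0884.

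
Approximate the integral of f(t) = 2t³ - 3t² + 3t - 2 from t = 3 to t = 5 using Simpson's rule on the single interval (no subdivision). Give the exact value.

194

S = (b−a)/6 · [f(3) + 4f(4) + f(5)] = 0.333333·[34 + 4·90 + 188] = 194.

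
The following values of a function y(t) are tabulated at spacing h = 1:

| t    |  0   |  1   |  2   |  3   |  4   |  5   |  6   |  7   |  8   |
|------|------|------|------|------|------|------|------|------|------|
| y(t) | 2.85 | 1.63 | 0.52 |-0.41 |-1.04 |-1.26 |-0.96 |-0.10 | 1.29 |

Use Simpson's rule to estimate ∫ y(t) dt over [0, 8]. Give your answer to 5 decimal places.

h = 1, n = 8.
(h/3)·[y₀ + 4y₁ + 2y₂ + 4y₃ + 2y₄ + 4y₅ + 2y₆ + 4y₇ + y₈] = 0.333333·(0.62) = 0.20667.

0.20667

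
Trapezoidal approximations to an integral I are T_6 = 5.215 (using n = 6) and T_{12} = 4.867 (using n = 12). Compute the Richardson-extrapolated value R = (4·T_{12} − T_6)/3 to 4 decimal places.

R = (4·T_{12} − T_6) / 3 = (4·4.867 − 5.215)/3 = (14.253)/3 = 4.7510.

4.7510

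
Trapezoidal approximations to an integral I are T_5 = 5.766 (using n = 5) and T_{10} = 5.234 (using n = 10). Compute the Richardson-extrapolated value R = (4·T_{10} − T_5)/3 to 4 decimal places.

R = (4·T_{10} − T_5) / 3 = (4·5.234 − 5.766)/3 = (15.170)/3 = 5.0567.

5.0567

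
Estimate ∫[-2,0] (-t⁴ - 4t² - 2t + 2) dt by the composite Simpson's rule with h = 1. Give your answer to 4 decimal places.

h = (0 − (-2))/2 = 1.
Nodes t₀,…,t₂ = -2, -1, 0.
f(t) = -t⁴ - 4t² - 2t + 2: f₀=-26, f₁=-1, f₂=2.
(h/3)·[f₀ + 4f₁ + f₂] = 0.333333·(-28) = -9.3333.

-9.3333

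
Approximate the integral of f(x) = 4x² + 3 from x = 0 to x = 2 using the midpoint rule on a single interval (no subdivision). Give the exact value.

M = (b−a)·f(1) = 2·(7) = 14.

14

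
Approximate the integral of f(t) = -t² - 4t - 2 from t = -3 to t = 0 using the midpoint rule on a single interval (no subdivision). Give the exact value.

5.25

M = (b−a)·f(-1.5) = 3·(1.75) = 5.25.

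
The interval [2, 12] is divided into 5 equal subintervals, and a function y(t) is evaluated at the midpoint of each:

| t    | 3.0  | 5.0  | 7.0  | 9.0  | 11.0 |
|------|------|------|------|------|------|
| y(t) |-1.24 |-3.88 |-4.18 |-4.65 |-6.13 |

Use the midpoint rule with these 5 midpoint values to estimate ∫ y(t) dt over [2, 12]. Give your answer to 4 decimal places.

h = 2, n = 5.
h·[y(m₁) + y(m₂) + y(m₃) + y(m₄) + y(m₅)] = 2·(-20.08) = -40.1600.

-40.1600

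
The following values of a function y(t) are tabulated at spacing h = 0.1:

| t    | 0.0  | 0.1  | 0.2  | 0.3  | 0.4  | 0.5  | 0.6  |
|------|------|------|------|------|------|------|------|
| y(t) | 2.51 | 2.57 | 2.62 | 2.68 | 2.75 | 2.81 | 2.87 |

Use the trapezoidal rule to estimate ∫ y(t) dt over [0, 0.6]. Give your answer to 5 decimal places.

h = 0.1, n = 6.
(h/2)·[y₀ + 2y₁ + 2y₂ + 2y₃ + 2y₄ + 2y₅ + y₆] = 0.05·(32.24) = 1.61200.

1.61200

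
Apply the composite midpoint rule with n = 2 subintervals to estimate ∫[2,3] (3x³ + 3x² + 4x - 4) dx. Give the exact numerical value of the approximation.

73.21875

h = (3 − 2)/2 = 0.5.
Midpoints m₁,…,m₂ = 2.25, 2.75.
f(m₁)=54.359375, f(m₂)=92.078125.
h·[f(m₁) + f(m₂)] = 0.5·(146.4375) = 73.21875.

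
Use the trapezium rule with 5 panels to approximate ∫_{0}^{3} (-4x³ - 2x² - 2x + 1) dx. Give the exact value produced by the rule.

-108.6

h = (3 − 0)/5 = 0.6.
Nodes x₀,…,x₅ = 0, 0.6, 1.2, 1.8, 2.4, 3.
f(x) = -4x³ - 2x² - 2x + 1: f₀=1, f₁=-1.784, f₂=-11.192, f₃=-32.408, f₄=-70.616, f₅=-131.
(h/2)·[f₀ + 2f₁ + 2f₂ + 2f₃ + 2f₄ + f₅] = 0.3·(-362) = -108.6.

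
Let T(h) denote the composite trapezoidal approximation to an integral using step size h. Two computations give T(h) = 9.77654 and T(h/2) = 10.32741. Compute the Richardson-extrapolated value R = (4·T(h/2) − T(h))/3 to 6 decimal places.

10.511033

R = (4·T(h/2) − T(h)) / 3 = (4·10.32741 − 9.77654)/3 = (31.53310)/3 = 10.511033.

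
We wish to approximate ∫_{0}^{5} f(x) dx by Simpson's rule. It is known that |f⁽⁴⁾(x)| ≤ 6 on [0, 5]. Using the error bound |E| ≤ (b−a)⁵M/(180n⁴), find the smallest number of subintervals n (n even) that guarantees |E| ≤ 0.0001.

Need 18750/(180n⁴) ≤ 0.0001.
n⁴ ≥ 18750/(180·0.0001) = 1.04167e+06 ⇒ n ≥ 31.9472, so the smallest even n is 32. (n must be even for Simpson's rule.)

32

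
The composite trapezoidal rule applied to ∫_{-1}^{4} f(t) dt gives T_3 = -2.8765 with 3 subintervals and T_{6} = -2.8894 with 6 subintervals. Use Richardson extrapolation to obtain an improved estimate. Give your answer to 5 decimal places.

R = (4·T_{6} − T_3) / 3 = (4·(-2.8894) − (-2.8765))/3 = (-8.6811)/3 = -2.89370.

-2.89370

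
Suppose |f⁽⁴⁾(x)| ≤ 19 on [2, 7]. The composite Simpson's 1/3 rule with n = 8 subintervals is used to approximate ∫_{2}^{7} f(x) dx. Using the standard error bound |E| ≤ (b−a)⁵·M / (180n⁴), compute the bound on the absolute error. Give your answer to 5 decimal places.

0.08053

|E| ≤ (5)⁵·19 / (180·8⁴) = 59375/737280 = 0.08053.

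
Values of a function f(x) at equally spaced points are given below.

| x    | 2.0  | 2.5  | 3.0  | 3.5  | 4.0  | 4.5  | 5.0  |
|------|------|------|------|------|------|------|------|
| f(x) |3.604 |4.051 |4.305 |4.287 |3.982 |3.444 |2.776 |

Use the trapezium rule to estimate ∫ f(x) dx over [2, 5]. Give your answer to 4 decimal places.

11.6295

h = 0.5, n = 6.
(h/2)·[y₀ + 2y₁ + 2y₂ + 2y₃ + 2y₄ + 2y₅ + y₆] = 0.25·(46.518) = 11.6295.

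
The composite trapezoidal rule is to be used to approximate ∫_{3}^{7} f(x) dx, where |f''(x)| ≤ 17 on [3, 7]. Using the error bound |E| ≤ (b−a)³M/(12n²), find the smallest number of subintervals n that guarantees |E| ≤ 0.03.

Need 1088/(12n²) ≤ 0.03.
n² ≥ 1088/(12·0.03) = 3022.22 ⇒ n ≥ 54.9747, so the smallest n is 55.

55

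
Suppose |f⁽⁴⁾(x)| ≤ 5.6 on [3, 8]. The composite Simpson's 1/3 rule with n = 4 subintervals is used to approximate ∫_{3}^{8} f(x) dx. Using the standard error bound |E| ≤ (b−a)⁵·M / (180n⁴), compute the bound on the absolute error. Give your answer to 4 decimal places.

|E| ≤ (5)⁵·5.6 / (180·4⁴) = 17500/46080 = 0.3798.

0.3798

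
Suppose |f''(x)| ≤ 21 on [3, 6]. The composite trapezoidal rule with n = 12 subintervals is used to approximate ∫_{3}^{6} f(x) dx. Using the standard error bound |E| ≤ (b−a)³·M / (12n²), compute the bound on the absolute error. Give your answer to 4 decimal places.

0.3281

|E| ≤ (3)³·21 / (12·12²) = 567/1728 = 0.3281.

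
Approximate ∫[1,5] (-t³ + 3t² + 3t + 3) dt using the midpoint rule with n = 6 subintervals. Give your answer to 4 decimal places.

h = (5 − 1)/6 = 0.666667.
Midpoints m₁,…,m₆ = 1.333333, 2, 2.666667, 3.333333, 4, 4.666667.
f(m₁)=9.962963, f(m₂)=13, f(m₃)=13.370370, f(m₄)=9.296296, f(m₅)=-1, f(m₆)=-19.296296.
h·[f(m₁) + f(m₂) + f(m₃) + f(m₄) + f(m₅) + f(m₆)] = 0.666667·(25.333333) = 16.8889.

16.8889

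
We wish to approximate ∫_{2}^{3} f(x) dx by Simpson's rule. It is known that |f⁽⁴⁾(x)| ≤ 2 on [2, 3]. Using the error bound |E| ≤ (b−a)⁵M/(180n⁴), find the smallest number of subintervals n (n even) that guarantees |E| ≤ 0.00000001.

Need 2/(180n⁴) ≤ 0.00000001.
n⁴ ≥ 2/(180·0.00000001) = 1.11111e+06 ⇒ n ≥ 32.4668, so the smallest even n is 34. (n must be even for Simpson's rule.)

34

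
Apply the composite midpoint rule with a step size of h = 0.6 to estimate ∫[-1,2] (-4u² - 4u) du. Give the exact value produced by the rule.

h = (2 − (-1))/5 = 0.6.
Midpoints m₁,…,m₅ = -0.7, -0.1, 0.5, 1.1, 1.7.
f(m₁)=0.84, f(m₂)=0.36, f(m₃)=-3, f(m₄)=-9.24, f(m₅)=-18.36.
h·[f(m₁) + f(m₂) + f(m₃) + f(m₄) + f(m₅)] = 0.6·(-29.4) = -17.64.

-17.64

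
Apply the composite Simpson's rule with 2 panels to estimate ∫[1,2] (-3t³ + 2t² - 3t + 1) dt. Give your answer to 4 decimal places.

-10.0833

h = (2 − 1)/2 = 0.5.
Nodes t₀,…,t₂ = 1, 1.5, 2.
f(t) = -3t³ + 2t² - 3t + 1: f₀=-3, f₁=-9.125, f₂=-21.
(h/3)·[f₀ + 4f₁ + f₂] = 0.166667·(-60.5) = -10.0833.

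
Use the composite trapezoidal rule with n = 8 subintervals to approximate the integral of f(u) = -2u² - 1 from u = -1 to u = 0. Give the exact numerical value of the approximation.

h = (0 − (-1))/8 = 0.125.
Nodes u₀,…,u₈ = -1, -0.875, -0.75, -0.625, -0.5, -0.375, -0.25, -0.125, 0.
f(u) = -2u² - 1: f₀=-3, f₁=-2.53125, f₂=-2.125, f₃=-1.78125, f₄=-1.5, f₅=-1.28125, f₆=-1.125, f₇=-1.03125, f₈=-1.
(h/2)·[f₀ + 2f₁ + 2f₂ + 2f₃ + 2f₄ + 2f₅ + 2f₆ + 2f₇ + f₈] = 0.0625·(-26.75) = -1.671875.

-1.671875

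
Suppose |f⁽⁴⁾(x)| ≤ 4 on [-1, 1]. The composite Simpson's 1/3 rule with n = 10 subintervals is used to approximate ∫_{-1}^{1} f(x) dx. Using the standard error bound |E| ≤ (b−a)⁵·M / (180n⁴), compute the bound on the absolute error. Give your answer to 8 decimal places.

0.00007111

|E| ≤ (2)⁵·4 / (180·10⁴) = 128/1800000 = 0.00007111.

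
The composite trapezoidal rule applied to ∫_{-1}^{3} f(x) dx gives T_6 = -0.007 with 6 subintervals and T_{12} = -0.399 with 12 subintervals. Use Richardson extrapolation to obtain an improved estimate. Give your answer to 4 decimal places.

R = (4·T_{12} − T_6) / 3 = (4·(-0.399) − (-0.007))/3 = (-1.589)/3 = -0.5297.

-0.5297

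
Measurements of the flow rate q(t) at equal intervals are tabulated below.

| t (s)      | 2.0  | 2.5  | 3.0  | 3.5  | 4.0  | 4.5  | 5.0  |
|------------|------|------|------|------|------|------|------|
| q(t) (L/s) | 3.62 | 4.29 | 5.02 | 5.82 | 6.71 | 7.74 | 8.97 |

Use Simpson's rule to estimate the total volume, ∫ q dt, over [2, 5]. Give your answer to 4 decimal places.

17.9083

h = 0.5, n = 6.
(h/3)·[y₀ + 4y₁ + 2y₂ + 4y₃ + 2y₄ + 4y₅ + y₆] = 0.166667·(107.45) = 17.9083.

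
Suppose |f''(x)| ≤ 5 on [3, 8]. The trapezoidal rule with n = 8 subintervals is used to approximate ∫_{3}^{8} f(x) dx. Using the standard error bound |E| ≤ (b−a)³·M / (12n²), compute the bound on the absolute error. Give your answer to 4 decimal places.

0.8138

|E| ≤ (5)³·5 / (12·8²) = 625/768 = 0.8138.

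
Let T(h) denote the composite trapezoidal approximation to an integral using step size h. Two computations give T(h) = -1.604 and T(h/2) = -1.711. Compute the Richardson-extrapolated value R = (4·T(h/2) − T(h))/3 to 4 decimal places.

-1.7467

R = (4·T(h/2) − T(h)) / 3 = (4·(-1.711) − (-1.604))/3 = (-5.240)/3 = -1.7467.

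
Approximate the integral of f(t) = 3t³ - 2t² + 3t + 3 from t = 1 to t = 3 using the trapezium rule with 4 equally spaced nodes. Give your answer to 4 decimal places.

63.0370

h = (3 − 1)/3 = 0.666667.
Nodes t₀,…,t₃ = 1, 1.666667, 2.333333, 3.
f(t) = 3t³ - 2t² + 3t + 3: f₀=7, f₁=16.333333, f₂=37.222222, f₃=75.
(h/2)·[f₀ + 2f₁ + 2f₂ + f₃] = 0.333333·(189.111111) = 63.0370.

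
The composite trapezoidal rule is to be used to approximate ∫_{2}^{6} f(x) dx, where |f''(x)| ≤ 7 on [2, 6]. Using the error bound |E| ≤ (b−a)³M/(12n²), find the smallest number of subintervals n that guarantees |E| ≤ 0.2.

Need 448/(12n²) ≤ 0.2.
n² ≥ 448/(12·0.2) = 186.667 ⇒ n ≥ 13.6626, so the smallest n is 14.

14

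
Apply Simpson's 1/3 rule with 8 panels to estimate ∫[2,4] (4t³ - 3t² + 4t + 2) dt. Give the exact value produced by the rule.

h = (4 − 2)/8 = 0.25.
Nodes t₀,…,t₈ = 2, 2.25, 2.5, 2.75, 3, 3.25, 3.5, 3.75, 4.
f(t) = 4t³ - 3t² + 4t + 2: f₀=30, f₁=41.375, f₂=55.75, f₃=73.5, f₄=95, f₅=120.625, f₆=150.75, f₇=185.75, f₈=226.
(h/3)·[f₀ + 4f₁ + 2f₂ + 4f₃ + 2f₄ + 4f₅ + 2f₆ + 4f₇ + f₈] = 0.083333·(2544) = 212.

212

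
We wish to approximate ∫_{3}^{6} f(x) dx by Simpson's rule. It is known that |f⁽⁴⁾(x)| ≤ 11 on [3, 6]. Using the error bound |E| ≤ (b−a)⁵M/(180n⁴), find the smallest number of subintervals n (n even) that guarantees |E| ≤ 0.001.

Need 2673/(180n⁴) ≤ 0.001.
n⁴ ≥ 2673/(180·0.001) = 14850 ⇒ n ≥ 11.0390, so the smallest even n is 12. (n must be even for Simpson's rule.)

12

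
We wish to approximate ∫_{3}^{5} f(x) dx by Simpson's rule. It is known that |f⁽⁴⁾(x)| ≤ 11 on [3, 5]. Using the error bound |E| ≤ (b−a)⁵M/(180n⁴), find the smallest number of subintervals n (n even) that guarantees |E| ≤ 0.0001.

Need 352/(180n⁴) ≤ 0.0001.
n⁴ ≥ 352/(180·0.0001) = 19555.6 ⇒ n ≥ 11.8254, so the smallest even n is 12. (n must be even for Simpson's rule.)

12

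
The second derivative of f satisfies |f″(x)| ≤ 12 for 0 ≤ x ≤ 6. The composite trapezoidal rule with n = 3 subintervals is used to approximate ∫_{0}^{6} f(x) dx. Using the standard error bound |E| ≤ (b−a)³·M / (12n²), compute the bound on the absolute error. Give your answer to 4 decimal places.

|E| ≤ (6)³·12 / (12·3²) = 2592/108 = 24.0000.

24.0000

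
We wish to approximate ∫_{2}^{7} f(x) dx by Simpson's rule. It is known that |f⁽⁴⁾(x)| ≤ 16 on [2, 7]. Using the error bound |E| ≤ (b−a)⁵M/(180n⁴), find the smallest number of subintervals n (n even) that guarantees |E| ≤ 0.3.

6

Need 50000/(180n⁴) ≤ 0.3.
n⁴ ≥ 50000/(180·0.3) = 925.926 ⇒ n ≥ 5.5163, so the smallest even n is 6. (n must be even for Simpson's rule.)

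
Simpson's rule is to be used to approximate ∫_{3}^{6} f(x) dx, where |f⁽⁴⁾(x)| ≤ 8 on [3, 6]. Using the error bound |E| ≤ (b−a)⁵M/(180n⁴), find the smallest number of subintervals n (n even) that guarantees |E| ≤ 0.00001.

Need 1944/(180n⁴) ≤ 0.00001.
n⁴ ≥ 1944/(180·0.00001) = 1.08e+06 ⇒ n ≥ 32.2371, so the smallest even n is 34. (n must be even for Simpson's rule.)

34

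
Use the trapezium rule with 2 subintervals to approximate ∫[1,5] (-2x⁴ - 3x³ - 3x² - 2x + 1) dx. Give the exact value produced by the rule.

-2268

h = (5 − 1)/2 = 2.
Nodes x₀,…,x₂ = 1, 3, 5.
f(x) = -2x⁴ - 3x³ - 3x² - 2x + 1: f₀=-9, f₁=-275, f₂=-1709.
(h/2)·[f₀ + 2f₁ + f₂] = 1·(-2268) = -2268.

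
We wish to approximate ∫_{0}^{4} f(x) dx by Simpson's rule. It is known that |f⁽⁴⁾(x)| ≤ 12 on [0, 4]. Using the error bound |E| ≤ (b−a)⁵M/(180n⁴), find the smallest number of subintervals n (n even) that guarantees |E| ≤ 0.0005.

20

Need 12288/(180n⁴) ≤ 0.0005.
n⁴ ≥ 12288/(180·0.0005) = 136533 ⇒ n ≥ 19.2225, so the smallest even n is 20. (n must be even for Simpson's rule.)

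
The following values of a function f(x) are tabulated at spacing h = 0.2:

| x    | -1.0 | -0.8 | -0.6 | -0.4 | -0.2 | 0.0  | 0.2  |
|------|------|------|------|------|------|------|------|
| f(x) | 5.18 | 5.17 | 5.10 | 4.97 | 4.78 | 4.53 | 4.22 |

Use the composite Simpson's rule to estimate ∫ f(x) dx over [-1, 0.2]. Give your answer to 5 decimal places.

5.85600

h = 0.2, n = 6.
(h/3)·[y₀ + 4y₁ + 2y₂ + 4y₃ + 2y₄ + 4y₅ + y₆] = 0.066667·(87.84) = 5.85600.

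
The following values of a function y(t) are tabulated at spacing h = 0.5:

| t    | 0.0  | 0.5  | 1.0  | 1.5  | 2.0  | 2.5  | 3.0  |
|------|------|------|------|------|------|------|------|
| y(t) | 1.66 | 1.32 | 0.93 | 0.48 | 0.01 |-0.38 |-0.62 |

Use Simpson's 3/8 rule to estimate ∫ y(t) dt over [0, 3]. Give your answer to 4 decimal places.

1.4325

h = 0.5, n = 6.
(3h/8)·[y₀ + 3y₁ + 3y₂ + 2y₃ + 3y₄ + 3y₅ + y₆] = 0.1875·(7.64) = 1.4325.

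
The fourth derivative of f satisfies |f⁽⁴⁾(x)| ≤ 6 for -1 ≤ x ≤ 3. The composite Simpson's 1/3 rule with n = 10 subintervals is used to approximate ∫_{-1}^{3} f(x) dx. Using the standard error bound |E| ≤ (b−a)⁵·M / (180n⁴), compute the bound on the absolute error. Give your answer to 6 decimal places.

|E| ≤ (4)⁵·6 / (180·10⁴) = 6144/1800000 = 0.003413.

0.003413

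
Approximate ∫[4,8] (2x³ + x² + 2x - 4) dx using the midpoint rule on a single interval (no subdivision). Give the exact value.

M = (b−a)·f(6) = 4·(476) = 1904.

1904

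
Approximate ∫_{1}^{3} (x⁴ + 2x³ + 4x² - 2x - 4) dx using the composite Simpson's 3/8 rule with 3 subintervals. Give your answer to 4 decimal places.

107.1852

h = (3 − 1)/3 = 0.666667.
Nodes x₀,…,x₃ = 1, 1.666667, 2.333333, 3.
f(x) = x⁴ + 2x³ + 4x² - 2x - 4: f₀=1, f₁=20.753086, f₂=68.160494, f₃=161.
(3h/8)·[f₀ + 3f₁ + 3f₂ + f₃] = 0.25·(428.740741) = 107.1852.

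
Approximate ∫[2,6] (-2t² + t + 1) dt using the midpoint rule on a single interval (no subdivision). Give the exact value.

M = (b−a)·f(4) = 4·(-27) = -108.

-108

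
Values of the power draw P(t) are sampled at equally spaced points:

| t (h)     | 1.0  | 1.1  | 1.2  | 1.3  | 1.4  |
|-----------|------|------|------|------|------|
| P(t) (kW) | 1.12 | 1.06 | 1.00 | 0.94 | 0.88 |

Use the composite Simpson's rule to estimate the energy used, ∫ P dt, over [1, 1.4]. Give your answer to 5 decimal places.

h = 0.1, n = 4.
(h/3)·[y₀ + 4y₁ + 2y₂ + 4y₃ + y₄] = 0.033333·(12.00) = 0.40000.

0.40000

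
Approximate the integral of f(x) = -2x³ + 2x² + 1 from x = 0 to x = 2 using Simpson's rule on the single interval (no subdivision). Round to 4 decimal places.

S = (b−a)/6 · [f(0) + 4f(1) + f(2)] = 0.333333·[1 + 4·1 + (-7)] = -0.6667.

-0.6667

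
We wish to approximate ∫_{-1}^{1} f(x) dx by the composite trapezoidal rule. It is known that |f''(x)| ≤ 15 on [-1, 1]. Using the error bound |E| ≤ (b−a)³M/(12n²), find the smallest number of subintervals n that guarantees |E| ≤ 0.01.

Need 120/(12n²) ≤ 0.01.
n² ≥ 120/(12·0.01) = 1000 ⇒ n ≥ 31.6228, so the smallest n is 32.

32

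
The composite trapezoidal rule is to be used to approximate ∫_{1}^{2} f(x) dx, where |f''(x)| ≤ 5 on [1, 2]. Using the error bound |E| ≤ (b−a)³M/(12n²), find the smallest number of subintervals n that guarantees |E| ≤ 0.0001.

Need 5/(12n²) ≤ 0.0001.
n² ≥ 5/(12·0.0001) = 4166.67 ⇒ n ≥ 64.5497, so the smallest n is 65.

65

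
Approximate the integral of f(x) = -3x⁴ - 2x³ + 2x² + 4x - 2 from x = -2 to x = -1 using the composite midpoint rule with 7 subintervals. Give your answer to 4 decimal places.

-14.3806

h = (-1 − (-2))/7 = 0.142857.
Midpoints m₁,…,m₇ = -1.928571, -1.785714, -1.642857, -1.5, -1.357143, -1.214286, -1.071429.
f(m₁)=-29.430836, f(m₂)=-21.881690, f(m₃)=-16.158866, f(m₄)=-11.9375, f(m₅)=-8.922714, f(m₆)=-6.849620, f(m₇)=-5.483314.
h·[f(m₁) + f(m₂) + f(m₃) + f(m₄) + f(m₅) + f(m₆) + f(m₇)] = 0.142857·(-100.664541) = -14.3806.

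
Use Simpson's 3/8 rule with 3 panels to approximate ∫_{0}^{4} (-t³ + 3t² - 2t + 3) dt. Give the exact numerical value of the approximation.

-4

h = (4 − 0)/3 = 1.333333.
Nodes t₀,…,t₃ = 0, 1.333333, 2.666667, 4.
f(t) = -t³ + 3t² - 2t + 3: f₀=3, f₁=3.296296, f₂=0.037037, f₃=-21.
(3h/8)·[f₀ + 3f₁ + 3f₂ + f₃] = 0.5·(-8) = -4.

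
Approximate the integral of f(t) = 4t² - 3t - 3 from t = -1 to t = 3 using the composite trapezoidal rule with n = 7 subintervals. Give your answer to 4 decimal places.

14.2041

h = (3 − (-1))/7 = 0.571429.
Nodes t₀,…,t₇ = -1, -0.428571, 0.142857, 0.714286, 1.285714, 1.857143, 2.428571, 3.
f(t) = 4t² - 3t - 3: f₀=4, f₁=-0.979592, f₂=-3.346939, f₃=-3.102041, f₄=-0.244898, f₅=5.224490, f₆=13.306122, f₇=24.
(h/2)·[f₀ + 2f₁ + 2f₂ + 2f₃ + 2f₄ + 2f₅ + 2f₆ + f₇] = 0.285714·(49.714286) = 14.2041.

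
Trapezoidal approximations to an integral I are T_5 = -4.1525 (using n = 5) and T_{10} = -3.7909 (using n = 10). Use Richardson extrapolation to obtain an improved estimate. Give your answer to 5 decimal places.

-3.67037

R = (4·T_{10} − T_5) / 3 = (4·(-3.7909) − (-4.1525))/3 = (-11.0111)/3 = -3.67037.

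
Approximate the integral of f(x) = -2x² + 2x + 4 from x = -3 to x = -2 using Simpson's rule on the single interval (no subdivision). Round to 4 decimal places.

S = (b−a)/6 · [f(-3) + 4f(-2.5) + f(-2)] = 0.166667·[(-20) + 4·(-13.5) + (-8)] = -13.6667.

-13.6667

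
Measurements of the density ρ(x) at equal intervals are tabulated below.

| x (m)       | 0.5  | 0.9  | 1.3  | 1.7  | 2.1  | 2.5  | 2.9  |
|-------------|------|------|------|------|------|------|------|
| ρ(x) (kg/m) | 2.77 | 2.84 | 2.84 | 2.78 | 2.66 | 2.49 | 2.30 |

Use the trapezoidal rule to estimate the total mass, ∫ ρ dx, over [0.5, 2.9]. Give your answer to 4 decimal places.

h = 0.4, n = 6.
(h/2)·[y₀ + 2y₁ + 2y₂ + 2y₃ + 2y₄ + 2y₅ + y₆] = 0.2·(32.29) = 6.4580.

6.4580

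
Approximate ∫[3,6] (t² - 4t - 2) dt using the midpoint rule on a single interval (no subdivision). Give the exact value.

0.75

M = (b−a)·f(4.5) = 3·(0.25) = 0.75.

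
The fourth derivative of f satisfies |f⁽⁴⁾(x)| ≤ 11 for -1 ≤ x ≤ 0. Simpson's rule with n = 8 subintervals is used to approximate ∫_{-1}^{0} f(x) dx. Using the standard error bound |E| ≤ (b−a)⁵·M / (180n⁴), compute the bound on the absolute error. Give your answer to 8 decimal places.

|E| ≤ (1)⁵·11 / (180·8⁴) = 11/737280 = 0.00001492.

0.00001492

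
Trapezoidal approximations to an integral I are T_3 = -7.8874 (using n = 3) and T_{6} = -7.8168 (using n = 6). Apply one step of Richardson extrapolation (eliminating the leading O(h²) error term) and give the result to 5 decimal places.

-7.79327

R = (4·T_{6} − T_3) / 3 = (4·(-7.8168) − (-7.8874))/3 = (-23.3798)/3 = -7.79327.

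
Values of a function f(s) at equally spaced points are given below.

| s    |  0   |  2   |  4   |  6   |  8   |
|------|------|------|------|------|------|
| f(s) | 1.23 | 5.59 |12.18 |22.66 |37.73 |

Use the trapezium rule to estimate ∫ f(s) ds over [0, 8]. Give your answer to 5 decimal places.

h = 2, n = 4.
(h/2)·[y₀ + 2y₁ + 2y₂ + 2y₃ + y₄] = 1·(119.82) = 119.82000.

119.82000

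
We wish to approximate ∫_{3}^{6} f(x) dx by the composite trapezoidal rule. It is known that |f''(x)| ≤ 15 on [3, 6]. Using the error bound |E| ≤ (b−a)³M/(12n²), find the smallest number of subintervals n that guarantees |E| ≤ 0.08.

Need 405/(12n²) ≤ 0.08.
n² ≥ 405/(12·0.08) = 421.875 ⇒ n ≥ 20.5396, so the smallest n is 21.

21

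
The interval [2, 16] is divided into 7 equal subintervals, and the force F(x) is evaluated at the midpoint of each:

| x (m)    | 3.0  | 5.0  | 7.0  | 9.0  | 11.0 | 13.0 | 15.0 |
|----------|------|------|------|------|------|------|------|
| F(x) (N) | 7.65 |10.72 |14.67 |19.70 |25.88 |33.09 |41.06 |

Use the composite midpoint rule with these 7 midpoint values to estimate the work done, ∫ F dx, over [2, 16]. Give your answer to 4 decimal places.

305.5400

h = 2, n = 7.
h·[y(m₁) + y(m₂) + y(m₃) + y(m₄) + y(m₅) + y(m₆) + y(m₇)] = 2·(152.77) = 305.5400.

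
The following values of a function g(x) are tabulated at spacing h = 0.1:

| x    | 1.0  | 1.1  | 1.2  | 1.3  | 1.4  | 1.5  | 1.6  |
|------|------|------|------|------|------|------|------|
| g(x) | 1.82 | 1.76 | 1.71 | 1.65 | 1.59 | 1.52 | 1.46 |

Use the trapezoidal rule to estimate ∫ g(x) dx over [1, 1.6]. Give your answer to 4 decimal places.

0.9870

h = 0.1, n = 6.
(h/2)·[y₀ + 2y₁ + 2y₂ + 2y₃ + 2y₄ + 2y₅ + y₆] = 0.05·(19.74) = 0.9870.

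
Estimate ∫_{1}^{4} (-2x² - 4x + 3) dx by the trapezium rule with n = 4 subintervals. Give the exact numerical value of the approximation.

-63.5625

h = (4 − 1)/4 = 0.75.
Nodes x₀,…,x₄ = 1, 1.75, 2.5, 3.25, 4.
f(x) = -2x² - 4x + 3: f₀=-3, f₁=-10.125, f₂=-19.5, f₃=-31.125, f₄=-45.
(h/2)·[f₀ + 2f₁ + 2f₂ + 2f₃ + f₄] = 0.375·(-169.5) = -63.5625.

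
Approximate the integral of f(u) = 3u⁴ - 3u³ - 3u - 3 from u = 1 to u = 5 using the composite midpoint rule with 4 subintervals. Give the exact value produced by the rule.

h = (5 − 1)/4 = 1.
Midpoints m₁,…,m₄ = 1.5, 2.5, 3.5, 4.5.
f(m₁)=-2.4375, f(m₂)=59.8125, f(m₃)=308.0625, f(m₄)=940.3125.
h·[f(m₁) + f(m₂) + f(m₃) + f(m₄)] = 1·(1305.75) = 1305.75.

1305.75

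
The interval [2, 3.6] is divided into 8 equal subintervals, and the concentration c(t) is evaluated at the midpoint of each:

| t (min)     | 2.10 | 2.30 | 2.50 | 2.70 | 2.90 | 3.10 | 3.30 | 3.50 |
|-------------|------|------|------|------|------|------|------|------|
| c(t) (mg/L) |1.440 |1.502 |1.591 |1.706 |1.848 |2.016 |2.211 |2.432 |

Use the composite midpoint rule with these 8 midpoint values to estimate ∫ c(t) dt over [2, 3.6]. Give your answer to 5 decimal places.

h = 0.2, n = 8.
h·[y(m₁) + y(m₂) + y(m₃) + y(m₄) + y(m₅) + y(m₆) + y(m₇) + y(m₈)] = 0.2·(14.746) = 2.94920.

2.94920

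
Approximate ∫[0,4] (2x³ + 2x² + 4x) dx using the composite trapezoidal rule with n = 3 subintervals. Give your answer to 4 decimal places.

219.2593

h = (4 − 0)/3 = 1.333333.
Nodes x₀,…,x₃ = 0, 1.333333, 2.666667, 4.
f(x) = 2x³ + 2x² + 4x: f₀=0, f₁=13.629630, f₂=62.814815, f₃=176.
(h/2)·[f₀ + 2f₁ + 2f₂ + f₃] = 0.666667·(328.888889) = 219.2593.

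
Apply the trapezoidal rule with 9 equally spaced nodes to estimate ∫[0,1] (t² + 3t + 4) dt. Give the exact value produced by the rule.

5.8359375

h = (1 − 0)/8 = 0.125.
Nodes t₀,…,t₈ = 0, 0.125, 0.25, 0.375, 0.5, 0.625, 0.75, 0.875, 1.
f(t) = t² + 3t + 4: f₀=4, f₁=4.390625, f₂=4.8125, f₃=5.265625, f₄=5.75, f₅=6.265625, f₆=6.8125, f₇=7.390625, f₈=8.
(h/2)·[f₀ + 2f₁ + 2f₂ + 2f₃ + 2f₄ + 2f₅ + 2f₆ + 2f₇ + f₈] = 0.0625·(93.375) = 5.8359375.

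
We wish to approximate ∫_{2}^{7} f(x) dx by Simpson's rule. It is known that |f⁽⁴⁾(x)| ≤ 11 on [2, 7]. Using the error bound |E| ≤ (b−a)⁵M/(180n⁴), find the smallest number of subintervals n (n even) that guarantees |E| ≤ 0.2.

6

Need 34375/(180n⁴) ≤ 0.2.
n⁴ ≥ 34375/(180·0.2) = 954.861 ⇒ n ≥ 5.5589, so the smallest even n is 6. (n must be even for Simpson's rule.)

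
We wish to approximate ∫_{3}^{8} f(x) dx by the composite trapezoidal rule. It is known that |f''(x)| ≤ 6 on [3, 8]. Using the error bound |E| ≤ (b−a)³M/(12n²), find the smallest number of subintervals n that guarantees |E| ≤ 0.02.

56

Need 750/(12n²) ≤ 0.02.
n² ≥ 750/(12·0.02) = 3125 ⇒ n ≥ 55.9017, so the smallest n is 56.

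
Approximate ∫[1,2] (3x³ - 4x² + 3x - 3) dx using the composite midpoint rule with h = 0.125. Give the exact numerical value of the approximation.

h = (2 − 1)/8 = 0.125.
Midpoints m₁,…,m₈ = 1.0625, 1.1875, 1.3125, 1.4375, 1.5625, 1.6875, 1.8125, 1.9375.
f(m₁)=-0.729736328125, f(m₂)=-0.054443359375, f(m₃)=0.829833984375, f(m₄)=1.958251953125, f(m₅)=3.365966796875, f(m₆)=5.088134765625, f(m₇)=7.159912109375, f(m₈)=9.616455078125.
h·[f(m₁) + f(m₂) + f(m₃) + f(m₄) + f(m₅) + f(m₆) + f(m₇) + f(m₈)] = 0.125·(27.234375) = 3.404296875.

3.404296875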